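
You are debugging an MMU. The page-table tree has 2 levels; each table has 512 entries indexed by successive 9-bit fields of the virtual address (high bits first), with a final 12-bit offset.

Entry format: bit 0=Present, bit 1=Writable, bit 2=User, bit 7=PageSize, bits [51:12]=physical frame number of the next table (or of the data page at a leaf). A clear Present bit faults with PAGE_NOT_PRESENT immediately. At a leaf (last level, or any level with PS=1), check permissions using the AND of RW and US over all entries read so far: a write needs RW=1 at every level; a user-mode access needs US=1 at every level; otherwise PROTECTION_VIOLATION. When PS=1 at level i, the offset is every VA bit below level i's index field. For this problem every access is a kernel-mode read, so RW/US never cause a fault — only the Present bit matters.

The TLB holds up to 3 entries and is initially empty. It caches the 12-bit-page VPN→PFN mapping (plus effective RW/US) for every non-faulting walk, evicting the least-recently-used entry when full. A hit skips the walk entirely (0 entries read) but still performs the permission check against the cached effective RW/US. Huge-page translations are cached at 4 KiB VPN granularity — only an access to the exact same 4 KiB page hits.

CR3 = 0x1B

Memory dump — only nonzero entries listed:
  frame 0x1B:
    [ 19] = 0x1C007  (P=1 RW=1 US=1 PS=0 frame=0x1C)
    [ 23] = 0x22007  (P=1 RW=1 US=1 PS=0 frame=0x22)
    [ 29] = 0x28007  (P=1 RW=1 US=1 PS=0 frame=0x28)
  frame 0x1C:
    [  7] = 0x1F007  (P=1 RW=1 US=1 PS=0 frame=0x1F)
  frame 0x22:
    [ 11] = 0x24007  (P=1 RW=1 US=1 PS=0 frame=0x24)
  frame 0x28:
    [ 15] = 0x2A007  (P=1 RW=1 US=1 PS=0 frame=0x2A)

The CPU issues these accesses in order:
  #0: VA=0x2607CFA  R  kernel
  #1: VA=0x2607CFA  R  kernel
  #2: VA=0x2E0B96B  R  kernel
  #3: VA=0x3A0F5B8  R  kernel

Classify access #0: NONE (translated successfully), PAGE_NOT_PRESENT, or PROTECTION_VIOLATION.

Trace:
#0 VA=0x2607CFA (r,kernel):
  L0: frame=0x1B idx=19 entry=0x1C007 [P=1 RW=1 US=1 PS=0]
  L1: frame=0x1C idx=7 entry=0x1F007 [P=1 RW=1 US=1 PS=0]
  → PA=0x1FCFA  (2 entries read)
#1 VA=0x2607CFA (r,kernel):
  TLB hit vpn=0x2607 → PA=0x1FCFA
#2 VA=0x2E0B96B (r,kernel):
  L0: frame=0x1B idx=23 entry=0x22007 [P=1 RW=1 US=1 PS=0]
  L1: frame=0x22 idx=11 entry=0x24007 [P=1 RW=1 US=1 PS=0]
  → PA=0x2496B  (2 entries read)
#3 VA=0x3A0F5B8 (r,kernel):
  L0: frame=0x1B idx=29 entry=0x28007 [P=1 RW=1 US=1 PS=0]
  L1: frame=0x28 idx=15 entry=0x2A007 [P=1 RW=1 US=1 PS=0]
  → PA=0x2A5B8  (2 entries read)

Access #0 fault: NONE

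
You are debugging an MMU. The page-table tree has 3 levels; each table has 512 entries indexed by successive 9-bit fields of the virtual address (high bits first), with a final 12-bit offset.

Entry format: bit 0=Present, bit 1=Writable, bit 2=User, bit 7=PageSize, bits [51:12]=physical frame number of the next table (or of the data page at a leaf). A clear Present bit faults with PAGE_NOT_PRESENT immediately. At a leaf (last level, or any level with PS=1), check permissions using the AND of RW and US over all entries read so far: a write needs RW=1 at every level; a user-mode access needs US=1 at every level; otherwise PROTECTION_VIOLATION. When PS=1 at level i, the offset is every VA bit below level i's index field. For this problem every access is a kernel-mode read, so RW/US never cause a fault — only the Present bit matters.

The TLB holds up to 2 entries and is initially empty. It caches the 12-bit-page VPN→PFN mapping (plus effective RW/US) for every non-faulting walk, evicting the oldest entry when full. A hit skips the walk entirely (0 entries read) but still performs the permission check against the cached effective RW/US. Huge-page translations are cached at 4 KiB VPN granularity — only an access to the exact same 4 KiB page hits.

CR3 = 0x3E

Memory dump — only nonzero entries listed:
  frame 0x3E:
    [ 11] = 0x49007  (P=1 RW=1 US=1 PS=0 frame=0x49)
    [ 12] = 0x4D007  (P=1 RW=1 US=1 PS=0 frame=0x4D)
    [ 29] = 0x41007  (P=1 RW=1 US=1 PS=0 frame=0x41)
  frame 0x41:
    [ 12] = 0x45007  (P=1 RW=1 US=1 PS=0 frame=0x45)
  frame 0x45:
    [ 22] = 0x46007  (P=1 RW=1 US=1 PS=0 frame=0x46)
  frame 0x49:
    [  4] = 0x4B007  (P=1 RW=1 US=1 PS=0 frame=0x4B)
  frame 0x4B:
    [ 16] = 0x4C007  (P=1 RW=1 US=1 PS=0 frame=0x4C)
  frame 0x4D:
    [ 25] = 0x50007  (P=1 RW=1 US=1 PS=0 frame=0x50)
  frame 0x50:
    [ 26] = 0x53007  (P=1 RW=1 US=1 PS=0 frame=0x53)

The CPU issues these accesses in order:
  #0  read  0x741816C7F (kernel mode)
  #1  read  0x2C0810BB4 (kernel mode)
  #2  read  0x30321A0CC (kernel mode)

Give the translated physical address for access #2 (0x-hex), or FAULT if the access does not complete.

Per-access translation:
#0 VA=0x741816C7F (r,kernel):
  L0 @0x3E[29] → 0x41007  P=1,RW=1,US=1,PS=0
  L1 @0x41[12] → 0x45007  P=1,RW=1,US=1,PS=0
  L2 @0x45[22] → 0x46007  P=1,RW=1,US=1,PS=0
  ⇒ phys 0x46C7F  [3 reads]
#1 VA=0x2C0810BB4 (r,kernel):
  L0 @0x3E[11] → 0x49007  P=1,RW=1,US=1,PS=0
  L1 @0x49[4] → 0x4B007  P=1,RW=1,US=1,PS=0
  L2 @0x4B[16] → 0x4C007  P=1,RW=1,US=1,PS=0
  ⇒ phys 0x4CBB4  [3 reads]
#2 VA=0x30321A0CC (r,kernel):
  L0 @0x3E[12] → 0x4D007  P=1,RW=1,US=1,PS=0
  L1 @0x4D[25] → 0x50007  P=1,RW=1,US=1,PS=0
  L2 @0x50[26] → 0x53007  P=1,RW=1,US=1,PS=0
  ⇒ phys 0x530CC  [3 reads]

Access #2 PA: 0x530CC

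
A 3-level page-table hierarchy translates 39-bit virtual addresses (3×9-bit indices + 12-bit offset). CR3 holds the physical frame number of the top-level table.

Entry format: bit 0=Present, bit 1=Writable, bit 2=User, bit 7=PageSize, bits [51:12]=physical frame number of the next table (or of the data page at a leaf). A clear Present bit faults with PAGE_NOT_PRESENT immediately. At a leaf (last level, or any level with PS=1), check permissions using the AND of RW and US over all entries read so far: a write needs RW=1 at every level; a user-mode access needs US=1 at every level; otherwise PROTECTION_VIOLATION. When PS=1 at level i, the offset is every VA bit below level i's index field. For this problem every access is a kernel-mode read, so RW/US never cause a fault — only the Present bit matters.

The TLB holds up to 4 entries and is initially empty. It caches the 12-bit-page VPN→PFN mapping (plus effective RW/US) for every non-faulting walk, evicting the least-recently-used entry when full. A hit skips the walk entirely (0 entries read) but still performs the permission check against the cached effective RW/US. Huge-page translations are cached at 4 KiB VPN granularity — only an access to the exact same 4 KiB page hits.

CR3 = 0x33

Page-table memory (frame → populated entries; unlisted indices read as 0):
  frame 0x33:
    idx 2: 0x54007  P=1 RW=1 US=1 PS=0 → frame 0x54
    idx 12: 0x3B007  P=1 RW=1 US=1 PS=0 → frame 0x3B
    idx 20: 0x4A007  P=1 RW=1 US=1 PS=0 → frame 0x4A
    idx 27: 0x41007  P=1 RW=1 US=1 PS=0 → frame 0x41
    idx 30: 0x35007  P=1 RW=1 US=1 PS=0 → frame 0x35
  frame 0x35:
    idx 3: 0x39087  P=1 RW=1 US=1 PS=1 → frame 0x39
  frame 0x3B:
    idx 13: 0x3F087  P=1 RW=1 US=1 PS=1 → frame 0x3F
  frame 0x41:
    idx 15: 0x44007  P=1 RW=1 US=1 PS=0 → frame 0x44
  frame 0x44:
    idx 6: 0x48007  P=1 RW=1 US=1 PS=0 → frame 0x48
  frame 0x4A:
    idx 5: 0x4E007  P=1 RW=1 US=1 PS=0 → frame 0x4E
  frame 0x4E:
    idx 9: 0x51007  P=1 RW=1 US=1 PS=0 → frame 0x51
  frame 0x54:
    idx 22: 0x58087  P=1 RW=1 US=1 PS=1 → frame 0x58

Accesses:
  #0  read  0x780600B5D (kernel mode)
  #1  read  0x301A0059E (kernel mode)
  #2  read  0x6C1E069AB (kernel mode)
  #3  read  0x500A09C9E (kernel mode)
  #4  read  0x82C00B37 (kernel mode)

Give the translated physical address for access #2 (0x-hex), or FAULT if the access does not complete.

Trace:
#0 VA=0x780600B5D (r,kernel):
  [0] read 0x33 idx=30: raw=0x35007 flags P=1 W=1 U=1 S=0
  [1] read 0x35 idx=3: raw=0x39087 flags P=1 W=1 U=1 S=1
  ✓ 0x39B5D (huge @L1)  — 2 lookups
#1 VA=0x301A0059E (r,kernel):
  [0] read 0x33 idx=12: raw=0x3B007 flags P=1 W=1 U=1 S=0
  [1] read 0x3B idx=13: raw=0x3F087 flags P=1 W=1 U=1 S=1
  ✓ 0x3F59E (huge @L1)  — 2 lookups
#2 VA=0x6C1E069AB (r,kernel):
  [0] read 0x33 idx=27: raw=0x41007 flags P=1 W=1 U=1 S=0
  [1] read 0x41 idx=15: raw=0x44007 flags P=1 W=1 U=1 S=0
  [2] read 0x44 idx=6: raw=0x48007 flags P=1 W=1 U=1 S=0
  ✓ 0x489AB  — 3 lookups
#3 VA=0x500A09C9E (r,kernel):
  [0] read 0x33 idx=20: raw=0x4A007 flags P=1 W=1 U=1 S=0
  [1] read 0x4A idx=5: raw=0x4E007 flags P=1 W=1 U=1 S=0
  [2] read 0x4E idx=9: raw=0x51007 flags P=1 W=1 U=1 S=0
  ✓ 0x51C9E  — 3 lookups
#4 VA=0x82C00B37 (r,kernel):
  [0] read 0x33 idx=2: raw=0x54007 flags P=1 W=1 U=1 S=0
  [1] read 0x54 idx=22: raw=0x58087 flags P=1 W=1 U=1 S=1
  ✓ 0x58B37 (huge @L1)  — 2 lookups

Access #2 PA: 0x489AB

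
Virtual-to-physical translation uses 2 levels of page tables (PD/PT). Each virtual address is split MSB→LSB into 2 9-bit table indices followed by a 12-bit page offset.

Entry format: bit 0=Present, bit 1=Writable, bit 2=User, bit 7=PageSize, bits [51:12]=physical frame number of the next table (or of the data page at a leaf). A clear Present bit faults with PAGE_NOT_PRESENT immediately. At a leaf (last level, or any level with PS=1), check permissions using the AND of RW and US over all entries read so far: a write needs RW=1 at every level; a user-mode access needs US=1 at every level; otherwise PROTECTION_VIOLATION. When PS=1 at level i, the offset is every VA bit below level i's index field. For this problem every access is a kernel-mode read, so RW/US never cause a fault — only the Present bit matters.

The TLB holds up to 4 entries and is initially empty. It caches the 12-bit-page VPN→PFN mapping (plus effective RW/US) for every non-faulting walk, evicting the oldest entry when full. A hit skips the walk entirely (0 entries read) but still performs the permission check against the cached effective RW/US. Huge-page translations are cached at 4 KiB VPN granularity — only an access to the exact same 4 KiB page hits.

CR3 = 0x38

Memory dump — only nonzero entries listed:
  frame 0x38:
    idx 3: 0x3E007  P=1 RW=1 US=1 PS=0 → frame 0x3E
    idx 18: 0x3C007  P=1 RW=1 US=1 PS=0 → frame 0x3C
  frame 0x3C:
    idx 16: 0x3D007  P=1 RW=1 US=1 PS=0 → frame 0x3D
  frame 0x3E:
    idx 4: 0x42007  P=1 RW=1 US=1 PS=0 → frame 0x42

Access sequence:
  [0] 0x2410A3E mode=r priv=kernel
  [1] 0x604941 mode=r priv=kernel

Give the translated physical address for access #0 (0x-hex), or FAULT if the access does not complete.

Walk each access:
#0 VA=0x2410A3E (r,kernel):
  lvl0: tbl 0x38, slot 18 ⇒ 0x3C007 (P1/RW1/US1/PS0)
  lvl1: tbl 0x3C, slot 16 ⇒ 0x3D007 (P1/RW1/US1/PS0)
  ✓ 0x3DA3E  — 2 lookups
#1 VA=0x604941 (r,kernel):
  lvl0: tbl 0x38, slot 3 ⇒ 0x3E007 (P1/RW1/US1/PS0)
  lvl1: tbl 0x3E, slot 4 ⇒ 0x42007 (P1/RW1/US1/PS0)
  ✓ 0x42941  — 2 lookups

Access #0 PA: 0x3DA3E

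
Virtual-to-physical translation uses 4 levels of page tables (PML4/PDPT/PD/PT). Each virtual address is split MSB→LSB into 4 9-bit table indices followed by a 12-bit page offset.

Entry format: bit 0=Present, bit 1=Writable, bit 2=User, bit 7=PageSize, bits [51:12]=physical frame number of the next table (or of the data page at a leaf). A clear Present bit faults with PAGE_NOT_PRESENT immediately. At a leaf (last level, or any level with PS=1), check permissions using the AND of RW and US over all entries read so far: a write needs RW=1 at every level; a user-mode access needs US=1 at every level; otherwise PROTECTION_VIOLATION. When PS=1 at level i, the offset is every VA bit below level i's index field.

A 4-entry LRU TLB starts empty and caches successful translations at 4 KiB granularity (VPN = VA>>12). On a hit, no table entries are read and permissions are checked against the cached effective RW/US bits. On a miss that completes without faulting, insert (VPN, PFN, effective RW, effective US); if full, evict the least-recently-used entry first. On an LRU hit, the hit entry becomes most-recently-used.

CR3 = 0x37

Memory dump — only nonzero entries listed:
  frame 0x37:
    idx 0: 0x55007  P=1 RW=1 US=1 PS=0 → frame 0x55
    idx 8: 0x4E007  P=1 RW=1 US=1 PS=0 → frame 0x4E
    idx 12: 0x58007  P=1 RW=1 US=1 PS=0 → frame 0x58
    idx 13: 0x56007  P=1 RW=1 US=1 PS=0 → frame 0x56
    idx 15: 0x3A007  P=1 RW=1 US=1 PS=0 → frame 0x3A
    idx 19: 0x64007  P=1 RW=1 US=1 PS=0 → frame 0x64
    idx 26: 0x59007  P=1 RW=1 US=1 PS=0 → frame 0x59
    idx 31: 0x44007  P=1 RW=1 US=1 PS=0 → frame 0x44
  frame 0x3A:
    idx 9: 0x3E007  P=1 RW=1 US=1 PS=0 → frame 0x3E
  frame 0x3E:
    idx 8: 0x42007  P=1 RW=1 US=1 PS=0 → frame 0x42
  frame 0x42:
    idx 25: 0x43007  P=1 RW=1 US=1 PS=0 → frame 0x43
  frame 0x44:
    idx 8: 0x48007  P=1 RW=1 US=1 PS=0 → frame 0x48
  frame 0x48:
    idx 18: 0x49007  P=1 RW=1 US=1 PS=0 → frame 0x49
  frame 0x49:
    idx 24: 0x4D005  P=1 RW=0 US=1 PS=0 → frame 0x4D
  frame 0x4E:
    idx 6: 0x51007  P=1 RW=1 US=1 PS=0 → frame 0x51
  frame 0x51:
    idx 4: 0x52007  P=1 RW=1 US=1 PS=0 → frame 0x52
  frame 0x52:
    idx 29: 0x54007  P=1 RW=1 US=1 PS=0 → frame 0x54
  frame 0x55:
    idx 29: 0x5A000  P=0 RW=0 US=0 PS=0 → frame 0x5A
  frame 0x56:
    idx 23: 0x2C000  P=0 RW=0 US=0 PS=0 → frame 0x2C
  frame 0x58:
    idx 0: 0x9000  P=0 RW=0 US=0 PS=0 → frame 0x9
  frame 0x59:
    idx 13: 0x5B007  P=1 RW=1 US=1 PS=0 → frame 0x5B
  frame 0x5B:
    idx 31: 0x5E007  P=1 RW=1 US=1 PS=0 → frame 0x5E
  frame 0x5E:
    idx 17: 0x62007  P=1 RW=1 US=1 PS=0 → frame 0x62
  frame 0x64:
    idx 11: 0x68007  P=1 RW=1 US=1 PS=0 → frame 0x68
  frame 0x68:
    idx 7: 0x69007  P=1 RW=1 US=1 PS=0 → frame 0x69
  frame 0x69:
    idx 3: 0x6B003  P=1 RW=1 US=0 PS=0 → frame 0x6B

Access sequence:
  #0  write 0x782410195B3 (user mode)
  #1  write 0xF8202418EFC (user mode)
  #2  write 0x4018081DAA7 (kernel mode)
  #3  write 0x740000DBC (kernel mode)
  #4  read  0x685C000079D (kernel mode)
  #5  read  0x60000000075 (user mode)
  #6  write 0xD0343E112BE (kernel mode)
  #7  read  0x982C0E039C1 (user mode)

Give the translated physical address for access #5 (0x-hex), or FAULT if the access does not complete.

Per-access translation:
#0 VA=0x782410195B3 (w,user):
  lvl0: tbl 0x37, slot 15 ⇒ 0x3A007 (P1/RW1/US1/PS0)
  lvl1: tbl 0x3A, slot 9 ⇒ 0x3E007 (P1/RW1/US1/PS0)
  lvl2: tbl 0x3E, slot 8 ⇒ 0x42007 (P1/RW1/US1/PS0)
  lvl3: tbl 0x42, slot 25 ⇒ 0x43007 (P1/RW1/US1/PS0)
  → PA=0x435B3  (4 entries read)
#1 VA=0xF8202418EFC (w,user):
  lvl0: tbl 0x37, slot 31 ⇒ 0x44007 (P1/RW1/US1/PS0)
  lvl1: tbl 0x44, slot 8 ⇒ 0x48007 (P1/RW1/US1/PS0)
  lvl2: tbl 0x48, slot 18 ⇒ 0x49007 (P1/RW1/US1/PS0)
  lvl3: tbl 0x49, slot 24 ⇒ 0x4D005 (P1/RW0/US1/PS0)
  ✗ PROTECTION_VIOLATION  [4 reads]
#2 VA=0x4018081DAA7 (w,kernel):
  lvl0: tbl 0x37, slot 8 ⇒ 0x4E007 (P1/RW1/US1/PS0)
  lvl1: tbl 0x4E, slot 6 ⇒ 0x51007 (P1/RW1/US1/PS0)
  lvl2: tbl 0x51, slot 4 ⇒ 0x52007 (P1/RW1/US1/PS0)
  lvl3: tbl 0x52, slot 29 ⇒ 0x54007 (P1/RW1/US1/PS0)
  → PA=0x54AA7  (4 entries read)
#3 VA=0x740000DBC (w,kernel):
  lvl0: tbl 0x37, slot 0 ⇒ 0x55007 (P1/RW1/US1/PS0)
  lvl1: tbl 0x55, slot 29 ⇒ 0x5A000 (P0/RW0/US0/PS0)
  ✗ PAGE_NOT_PRESENT  [2 reads]
#4 VA=0x685C000079D (r,kernel):
  lvl0: tbl 0x37, slot 13 ⇒ 0x56007 (P1/RW1/US1/PS0)
  lvl1: tbl 0x56, slot 23 ⇒ 0x2C000 (P0/RW0/US0/PS0)
  ✗ PAGE_NOT_PRESENT  [2 reads]
#5 VA=0x60000000075 (r,user):
  lvl0: tbl 0x37, slot 12 ⇒ 0x58007 (P1/RW1/US1/PS0)
  lvl1: tbl 0x58, slot 0 ⇒ 0x9000 (P0/RW0/US0/PS0)
  ✗ PAGE_NOT_PRESENT  [2 reads]
#6 VA=0xD0343E112BE (w,kernel):
  lvl0: tbl 0x37, slot 26 ⇒ 0x59007 (P1/RW1/US1/PS0)
  lvl1: tbl 0x59, slot 13 ⇒ 0x5B007 (P1/RW1/US1/PS0)
  lvl2: tbl 0x5B, slot 31 ⇒ 0x5E007 (P1/RW1/US1/PS0)
  lvl3: tbl 0x5E, slot 17 ⇒ 0x62007 (P1/RW1/US1/PS0)
  → PA=0x622BE  (4 entries read)
#7 VA=0x982C0E039C1 (r,user):
  lvl0: tbl 0x37, slot 19 ⇒ 0x64007 (P1/RW1/US1/PS0)
  lvl1: tbl 0x64, slot 11 ⇒ 0x68007 (P1/RW1/US1/PS0)
  lvl2: tbl 0x68, slot 7 ⇒ 0x69007 (P1/RW1/US1/PS0)
  lvl3: tbl 0x69, slot 3 ⇒ 0x6B003 (P1/RW1/US0/PS0)
  ✗ PROTECTION_VIOLATION  [4 reads]

Access #5 PA: FAULT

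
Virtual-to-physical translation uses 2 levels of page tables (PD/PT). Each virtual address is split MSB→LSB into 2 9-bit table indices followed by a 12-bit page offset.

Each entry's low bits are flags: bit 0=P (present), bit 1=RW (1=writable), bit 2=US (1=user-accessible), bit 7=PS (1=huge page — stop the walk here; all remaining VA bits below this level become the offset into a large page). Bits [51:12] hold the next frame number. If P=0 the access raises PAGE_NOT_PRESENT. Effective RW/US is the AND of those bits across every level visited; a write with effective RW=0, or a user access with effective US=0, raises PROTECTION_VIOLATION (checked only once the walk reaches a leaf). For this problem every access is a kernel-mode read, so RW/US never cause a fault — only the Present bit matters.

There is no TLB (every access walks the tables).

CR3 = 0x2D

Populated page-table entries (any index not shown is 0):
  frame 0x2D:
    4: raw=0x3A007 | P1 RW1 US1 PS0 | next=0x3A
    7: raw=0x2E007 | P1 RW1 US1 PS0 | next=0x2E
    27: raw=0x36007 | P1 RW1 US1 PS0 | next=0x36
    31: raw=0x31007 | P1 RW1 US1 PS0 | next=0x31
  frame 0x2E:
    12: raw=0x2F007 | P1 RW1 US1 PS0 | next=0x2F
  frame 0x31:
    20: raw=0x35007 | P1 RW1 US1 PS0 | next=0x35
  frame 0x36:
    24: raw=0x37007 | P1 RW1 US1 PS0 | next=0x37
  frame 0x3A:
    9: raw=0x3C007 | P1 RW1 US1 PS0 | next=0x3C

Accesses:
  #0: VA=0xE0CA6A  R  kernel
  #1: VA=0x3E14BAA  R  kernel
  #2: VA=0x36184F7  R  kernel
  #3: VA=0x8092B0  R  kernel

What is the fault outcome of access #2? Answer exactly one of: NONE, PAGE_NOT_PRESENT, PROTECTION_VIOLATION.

Trace:
#0 VA=0xE0CA6A (r,kernel):
  lvl0: tbl 0x2D, slot 7 ⇒ 0x2E007 (P1/RW1/US1/PS0)
  lvl1: tbl 0x2E, slot 12 ⇒ 0x2F007 (P1/RW1/US1/PS0)
  → PA=0x2FA6A  (2 entries read)
#1 VA=0x3E14BAA (r,kernel):
  lvl0: tbl 0x2D, slot 31 ⇒ 0x31007 (P1/RW1/US1/PS0)
  lvl1: tbl 0x31, slot 20 ⇒ 0x35007 (P1/RW1/US1/PS0)
  → PA=0x35BAA  (2 entries read)
#2 VA=0x36184F7 (r,kernel):
  lvl0: tbl 0x2D, slot 27 ⇒ 0x36007 (P1/RW1/US1/PS0)
  lvl1: tbl 0x36, slot 24 ⇒ 0x37007 (P1/RW1/US1/PS0)
  → PA=0x374F7  (2 entries read)
#3 VA=0x8092B0 (r,kernel):
  lvl0: tbl 0x2D, slot 4 ⇒ 0x3A007 (P1/RW1/US1/PS0)
  lvl1: tbl 0x3A, slot 9 ⇒ 0x3C007 (P1/RW1/US1/PS0)
  → PA=0x3C2B0  (2 entries read)

Access #2 fault: NONE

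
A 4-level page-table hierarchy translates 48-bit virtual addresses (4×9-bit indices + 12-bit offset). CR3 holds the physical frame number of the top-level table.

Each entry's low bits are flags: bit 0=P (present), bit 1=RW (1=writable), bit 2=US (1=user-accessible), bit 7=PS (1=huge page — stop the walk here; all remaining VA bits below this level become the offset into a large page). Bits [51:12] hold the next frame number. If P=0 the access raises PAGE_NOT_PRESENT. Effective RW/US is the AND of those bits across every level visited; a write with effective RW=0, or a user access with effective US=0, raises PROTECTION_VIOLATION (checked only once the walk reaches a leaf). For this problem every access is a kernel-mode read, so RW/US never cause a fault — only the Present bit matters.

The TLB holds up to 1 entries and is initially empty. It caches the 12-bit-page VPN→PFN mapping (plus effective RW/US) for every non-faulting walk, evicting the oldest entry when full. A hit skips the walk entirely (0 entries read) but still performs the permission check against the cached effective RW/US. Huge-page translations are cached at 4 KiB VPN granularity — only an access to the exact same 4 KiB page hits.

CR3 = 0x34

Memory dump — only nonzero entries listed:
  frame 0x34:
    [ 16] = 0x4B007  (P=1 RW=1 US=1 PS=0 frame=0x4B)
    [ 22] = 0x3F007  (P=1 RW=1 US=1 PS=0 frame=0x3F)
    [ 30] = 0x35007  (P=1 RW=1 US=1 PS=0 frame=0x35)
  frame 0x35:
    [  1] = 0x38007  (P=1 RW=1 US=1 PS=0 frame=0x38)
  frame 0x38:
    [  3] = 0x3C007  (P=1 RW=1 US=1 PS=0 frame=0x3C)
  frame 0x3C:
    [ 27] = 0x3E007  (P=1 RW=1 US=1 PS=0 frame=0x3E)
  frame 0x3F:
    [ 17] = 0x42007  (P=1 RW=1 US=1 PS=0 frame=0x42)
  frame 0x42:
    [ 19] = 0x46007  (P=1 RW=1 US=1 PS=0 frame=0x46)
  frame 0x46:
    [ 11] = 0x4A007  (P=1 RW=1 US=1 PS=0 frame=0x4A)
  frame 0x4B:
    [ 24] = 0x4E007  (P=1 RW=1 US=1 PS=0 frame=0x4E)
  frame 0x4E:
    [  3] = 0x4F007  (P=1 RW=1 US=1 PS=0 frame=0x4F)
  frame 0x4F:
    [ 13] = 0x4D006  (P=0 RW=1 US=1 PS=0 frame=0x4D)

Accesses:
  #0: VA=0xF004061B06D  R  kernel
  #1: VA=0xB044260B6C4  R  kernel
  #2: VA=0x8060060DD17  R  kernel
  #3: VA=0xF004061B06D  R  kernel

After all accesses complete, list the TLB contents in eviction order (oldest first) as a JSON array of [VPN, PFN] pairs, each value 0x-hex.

Per-access translation:
#0 VA=0xF004061B06D (r,kernel):
  L0 @0x34[30] → 0x35007  P=1,RW=1,US=1,PS=0
  L1 @0x35[1] → 0x38007  P=1,RW=1,US=1,PS=0
  L2 @0x38[3] → 0x3C007  P=1,RW=1,US=1,PS=0
  L3 @0x3C[27] → 0x3E007  P=1,RW=1,US=1,PS=0
  ⇒ phys 0x3E06D  [4 reads]
#1 VA=0xB044260B6C4 (r,kernel):
  L0 @0x34[22] → 0x3F007  P=1,RW=1,US=1,PS=0
  L1 @0x3F[17] → 0x42007  P=1,RW=1,US=1,PS=0
  L2 @0x42[19] → 0x46007  P=1,RW=1,US=1,PS=0
  L3 @0x46[11] → 0x4A007  P=1,RW=1,US=1,PS=0
  ⇒ phys 0x4A6C4  [4 reads]
#2 VA=0x8060060DD17 (r,kernel):
  L0 @0x34[16] → 0x4B007  P=1,RW=1,US=1,PS=0
  L1 @0x4B[24] → 0x4E007  P=1,RW=1,US=1,PS=0
  L2 @0x4E[3] → 0x4F007  P=1,RW=1,US=1,PS=0
  L3 @0x4F[13] → 0x4D006  P=0,RW=1,US=1,PS=0
  ⇒ fault: PAGE_NOT_PRESENT  — 4 lookups
#3 VA=0xF004061B06D (r,kernel):
  L0 @0x34[30] → 0x35007  P=1,RW=1,US=1,PS=0
  L1 @0x35[1] → 0x38007  P=1,RW=1,US=1,PS=0
  L2 @0x38[3] → 0x3C007  P=1,RW=1,US=1,PS=0
  L3 @0x3C[27] → 0x3E007  P=1,RW=1,US=1,PS=0
  ⇒ phys 0x3E06D  [4 reads]

TLB: [["0xF004061B", "0x3E"]]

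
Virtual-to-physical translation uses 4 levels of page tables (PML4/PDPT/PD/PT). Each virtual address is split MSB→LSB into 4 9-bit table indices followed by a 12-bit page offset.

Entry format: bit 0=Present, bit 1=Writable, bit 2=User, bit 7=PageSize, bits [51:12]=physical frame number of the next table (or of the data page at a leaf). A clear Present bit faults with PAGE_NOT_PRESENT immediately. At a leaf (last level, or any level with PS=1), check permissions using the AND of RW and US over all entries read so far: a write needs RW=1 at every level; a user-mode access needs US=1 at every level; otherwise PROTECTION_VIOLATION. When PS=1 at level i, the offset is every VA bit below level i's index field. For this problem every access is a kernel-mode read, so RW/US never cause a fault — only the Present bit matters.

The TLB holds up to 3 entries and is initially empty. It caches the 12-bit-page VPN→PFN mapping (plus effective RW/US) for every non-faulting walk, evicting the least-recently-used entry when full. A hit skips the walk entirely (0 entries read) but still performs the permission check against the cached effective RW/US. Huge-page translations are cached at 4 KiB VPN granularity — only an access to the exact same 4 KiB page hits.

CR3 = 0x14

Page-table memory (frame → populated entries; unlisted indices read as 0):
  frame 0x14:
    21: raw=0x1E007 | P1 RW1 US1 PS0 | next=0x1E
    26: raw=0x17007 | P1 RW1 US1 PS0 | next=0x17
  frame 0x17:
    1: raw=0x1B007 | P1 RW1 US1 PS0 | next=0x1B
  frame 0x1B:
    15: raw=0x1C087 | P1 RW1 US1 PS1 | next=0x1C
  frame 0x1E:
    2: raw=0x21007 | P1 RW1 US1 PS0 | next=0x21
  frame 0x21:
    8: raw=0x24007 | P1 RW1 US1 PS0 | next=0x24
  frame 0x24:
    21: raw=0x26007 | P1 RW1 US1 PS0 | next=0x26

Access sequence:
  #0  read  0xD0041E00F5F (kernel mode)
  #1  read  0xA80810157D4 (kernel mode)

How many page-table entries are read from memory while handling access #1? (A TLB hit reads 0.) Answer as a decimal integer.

Walk each access:
#0 VA=0xD0041E00F5F (r,kernel):
  L0 @0x14[26] → 0x17007  P=1,RW=1,US=1,PS=0
  L1 @0x17[1] → 0x1B007  P=1,RW=1,US=1,PS=0
  L2 @0x1B[15] → 0x1C087  P=1,RW=1,US=1,PS=1
  ⇒ phys 0x1CF5F (huge @L2)  [3 reads]
#1 VA=0xA80810157D4 (r,kernel):
  L0 @0x14[21] → 0x1E007  P=1,RW=1,US=1,PS=0
  L1 @0x1E[2] → 0x21007  P=1,RW=1,US=1,PS=0
  L2 @0x21[8] → 0x24007  P=1,RW=1,US=1,PS=0
  L3 @0x24[21] → 0x26007  P=1,RW=1,US=1,PS=0
  ⇒ phys 0x267D4  [4 reads]

Entries read for #1: 4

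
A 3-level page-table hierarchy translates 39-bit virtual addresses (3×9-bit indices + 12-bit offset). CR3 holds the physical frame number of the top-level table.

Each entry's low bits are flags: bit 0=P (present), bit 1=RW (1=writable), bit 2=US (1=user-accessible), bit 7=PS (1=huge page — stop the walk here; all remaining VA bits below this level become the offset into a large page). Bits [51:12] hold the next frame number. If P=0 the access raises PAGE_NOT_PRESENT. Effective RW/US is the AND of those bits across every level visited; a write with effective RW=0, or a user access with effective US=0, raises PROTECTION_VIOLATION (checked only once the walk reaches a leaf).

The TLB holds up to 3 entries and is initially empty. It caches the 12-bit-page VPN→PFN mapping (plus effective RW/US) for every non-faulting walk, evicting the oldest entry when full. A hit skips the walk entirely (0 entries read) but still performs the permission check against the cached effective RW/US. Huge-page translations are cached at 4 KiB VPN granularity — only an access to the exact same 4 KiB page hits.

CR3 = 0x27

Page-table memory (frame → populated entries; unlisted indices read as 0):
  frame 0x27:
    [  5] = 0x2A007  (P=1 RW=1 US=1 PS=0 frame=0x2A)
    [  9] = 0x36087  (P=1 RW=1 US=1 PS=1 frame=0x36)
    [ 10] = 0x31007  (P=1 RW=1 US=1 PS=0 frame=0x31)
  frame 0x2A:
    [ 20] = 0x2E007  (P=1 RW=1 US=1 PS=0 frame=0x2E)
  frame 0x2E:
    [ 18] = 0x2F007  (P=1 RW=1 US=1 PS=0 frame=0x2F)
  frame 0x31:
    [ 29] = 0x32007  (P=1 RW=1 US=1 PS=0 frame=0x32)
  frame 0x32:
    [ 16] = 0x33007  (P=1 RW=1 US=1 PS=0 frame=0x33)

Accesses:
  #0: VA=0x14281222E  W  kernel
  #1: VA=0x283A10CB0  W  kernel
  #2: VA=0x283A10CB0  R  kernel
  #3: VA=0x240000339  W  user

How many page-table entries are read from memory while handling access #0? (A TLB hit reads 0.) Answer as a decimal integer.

Per-access translation:
#0 VA=0x14281222E (w,kernel):
  lvl0: tbl 0x27, slot 5 ⇒ 0x2A007 (P1/RW1/US1/PS0)
  lvl1: tbl 0x2A, slot 20 ⇒ 0x2E007 (P1/RW1/US1/PS0)
  lvl2: tbl 0x2E, slot 18 ⇒ 0x2F007 (P1/RW1/US1/PS0)
  → PA=0x2F22E  (3 entries read)
#1 VA=0x283A10CB0 (w,kernel):
  lvl0: tbl 0x27, slot 10 ⇒ 0x31007 (P1/RW1/US1/PS0)
  lvl1: tbl 0x31, slot 29 ⇒ 0x32007 (P1/RW1/US1/PS0)
  lvl2: tbl 0x32, slot 16 ⇒ 0x33007 (P1/RW1/US1/PS0)
  → PA=0x33CB0  (3 entries read)
#2 VA=0x283A10CB0 (r,kernel):
  TLB hit vpn=0x283A10 → PA=0x33CB0
#3 VA=0x240000339 (w,user):
  lvl0: tbl 0x27, slot 9 ⇒ 0x36087 (P1/RW1/US1/PS1)
  → PA=0x36339 (huge @L0)  (1 entries read)

Entries read for #0: 3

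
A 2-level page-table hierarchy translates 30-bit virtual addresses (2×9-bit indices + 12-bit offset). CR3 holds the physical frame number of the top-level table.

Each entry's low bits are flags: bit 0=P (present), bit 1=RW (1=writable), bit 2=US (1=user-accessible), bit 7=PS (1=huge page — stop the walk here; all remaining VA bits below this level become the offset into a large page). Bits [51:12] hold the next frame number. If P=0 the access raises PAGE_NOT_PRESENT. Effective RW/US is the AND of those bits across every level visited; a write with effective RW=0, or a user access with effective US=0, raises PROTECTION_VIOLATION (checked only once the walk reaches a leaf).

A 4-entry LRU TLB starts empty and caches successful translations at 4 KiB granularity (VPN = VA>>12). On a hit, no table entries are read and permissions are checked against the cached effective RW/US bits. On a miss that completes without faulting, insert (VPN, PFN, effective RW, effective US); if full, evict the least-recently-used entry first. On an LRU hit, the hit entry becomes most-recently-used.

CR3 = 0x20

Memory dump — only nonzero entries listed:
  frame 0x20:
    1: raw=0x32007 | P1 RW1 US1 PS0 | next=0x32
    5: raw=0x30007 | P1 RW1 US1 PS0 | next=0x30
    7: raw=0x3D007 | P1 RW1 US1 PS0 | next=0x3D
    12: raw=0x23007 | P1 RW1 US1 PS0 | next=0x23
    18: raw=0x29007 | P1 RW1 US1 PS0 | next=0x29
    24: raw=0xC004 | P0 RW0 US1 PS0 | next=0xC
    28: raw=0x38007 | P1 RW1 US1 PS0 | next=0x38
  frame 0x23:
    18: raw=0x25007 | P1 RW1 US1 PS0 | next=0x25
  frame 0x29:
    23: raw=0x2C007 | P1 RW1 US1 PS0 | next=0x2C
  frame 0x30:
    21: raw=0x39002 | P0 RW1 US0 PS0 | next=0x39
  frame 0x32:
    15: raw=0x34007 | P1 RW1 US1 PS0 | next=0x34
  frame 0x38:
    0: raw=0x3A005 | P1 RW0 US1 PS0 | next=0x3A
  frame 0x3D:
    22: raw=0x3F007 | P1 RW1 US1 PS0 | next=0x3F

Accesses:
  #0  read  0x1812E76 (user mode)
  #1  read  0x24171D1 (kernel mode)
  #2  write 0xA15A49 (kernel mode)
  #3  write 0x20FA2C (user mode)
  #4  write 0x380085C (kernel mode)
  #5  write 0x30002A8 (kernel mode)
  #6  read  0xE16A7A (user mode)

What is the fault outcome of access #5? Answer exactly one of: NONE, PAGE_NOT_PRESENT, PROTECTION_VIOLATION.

Trace:
#0 VA=0x1812E76 (r,user):
  lvl0: tbl 0x20, slot 12 ⇒ 0x23007 (P1/RW1/US1/PS0)
  lvl1: tbl 0x23, slot 18 ⇒ 0x25007 (P1/RW1/US1/PS0)
  → PA=0x25E76  (2 entries read)
#1 VA=0x24171D1 (r,kernel):
  lvl0: tbl 0x20, slot 18 ⇒ 0x29007 (P1/RW1/US1/PS0)
  lvl1: tbl 0x29, slot 23 ⇒ 0x2C007 (P1/RW1/US1/PS0)
  → PA=0x2C1D1  (2 entries read)
#2 VA=0xA15A49 (w,kernel):
  lvl0: tbl 0x20, slot 5 ⇒ 0x30007 (P1/RW1/US1/PS0)
  lvl1: tbl 0x30, slot 21 ⇒ 0x39002 (P0/RW1/US0/PS0)
  ⇒ fault: PAGE_NOT_PRESENT  — 2 lookups
#3 VA=0x20FA2C (w,user):
  lvl0: tbl 0x20, slot 1 ⇒ 0x32007 (P1/RW1/US1/PS0)
  lvl1: tbl 0x32, slot 15 ⇒ 0x34007 (P1/RW1/US1/PS0)
  → PA=0x34A2C  (2 entries read)
#4 VA=0x380085C (w,kernel):
  lvl0: tbl 0x20, slot 28 ⇒ 0x38007 (P1/RW1/US1/PS0)
  lvl1: tbl 0x38, slot 0 ⇒ 0x3A005 (P1/RW0/US1/PS0)
  ⇒ fault: PROTECTION_VIOLATION  — 2 lookups
#5 VA=0x30002A8 (w,kernel):
  lvl0: tbl 0x20, slot 24 ⇒ 0xC004 (P0/RW0/US1/PS0)
  ⇒ fault: PAGE_NOT_PRESENT  — 1 lookups
#6 VA=0xE16A7A (r,user):
  lvl0: tbl 0x20, slot 7 ⇒ 0x3D007 (P1/RW1/US1/PS0)
  lvl1: tbl 0x3D, slot 22 ⇒ 0x3F007 (P1/RW1/US1/PS0)
  → PA=0x3FA7A  (2 entries read)

Access #5 fault: PAGE_NOT_PRESENT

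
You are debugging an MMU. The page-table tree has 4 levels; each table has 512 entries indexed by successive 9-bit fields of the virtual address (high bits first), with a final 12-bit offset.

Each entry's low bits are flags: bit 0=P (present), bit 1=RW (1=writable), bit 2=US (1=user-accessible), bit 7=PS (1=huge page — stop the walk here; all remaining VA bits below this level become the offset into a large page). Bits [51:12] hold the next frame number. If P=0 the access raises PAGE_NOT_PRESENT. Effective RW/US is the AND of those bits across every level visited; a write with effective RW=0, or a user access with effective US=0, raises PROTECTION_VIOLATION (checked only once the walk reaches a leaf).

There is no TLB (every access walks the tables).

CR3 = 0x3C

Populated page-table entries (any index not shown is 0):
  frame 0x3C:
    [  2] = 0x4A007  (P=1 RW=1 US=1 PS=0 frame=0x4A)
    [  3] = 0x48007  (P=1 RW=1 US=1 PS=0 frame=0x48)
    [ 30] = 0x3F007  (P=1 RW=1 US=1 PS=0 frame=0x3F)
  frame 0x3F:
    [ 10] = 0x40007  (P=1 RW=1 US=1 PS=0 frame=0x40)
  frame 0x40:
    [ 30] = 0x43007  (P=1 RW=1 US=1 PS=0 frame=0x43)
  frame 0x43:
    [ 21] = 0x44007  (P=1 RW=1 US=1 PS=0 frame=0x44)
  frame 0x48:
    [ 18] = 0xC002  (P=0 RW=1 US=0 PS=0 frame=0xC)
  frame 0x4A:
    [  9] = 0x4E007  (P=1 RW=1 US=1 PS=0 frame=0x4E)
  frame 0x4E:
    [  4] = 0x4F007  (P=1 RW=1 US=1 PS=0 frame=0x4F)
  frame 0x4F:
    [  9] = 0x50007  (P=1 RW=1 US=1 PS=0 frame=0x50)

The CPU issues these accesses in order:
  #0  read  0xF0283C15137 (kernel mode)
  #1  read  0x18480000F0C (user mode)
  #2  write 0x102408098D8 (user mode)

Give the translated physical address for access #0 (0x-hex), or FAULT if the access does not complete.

Trace:
#0 VA=0xF0283C15137 (r,kernel):
  lvl0: tbl 0x3C, slot 30 ⇒ 0x3F007 (P1/RW1/US1/PS0)
  lvl1: tbl 0x3F, slot 10 ⇒ 0x40007 (P1/RW1/US1/PS0)
  lvl2: tbl 0x40, slot 30 ⇒ 0x43007 (P1/RW1/US1/PS0)
  lvl3: tbl 0x43, slot 21 ⇒ 0x44007 (P1/RW1/US1/PS0)
  ⇒ phys 0x44137  [4 reads]
#1 VA=0x18480000F0C (r,user):
  lvl0: tbl 0x3C, slot 3 ⇒ 0x48007 (P1/RW1/US1/PS0)
  lvl1: tbl 0x48, slot 18 ⇒ 0xC002 (P0/RW1/US0/PS0)
  → PAGE_NOT_PRESENT  (2 entries read)
#2 VA=0x102408098D8 (w,user):
  lvl0: tbl 0x3C, slot 2 ⇒ 0x4A007 (P1/RW1/US1/PS0)
  lvl1: tbl 0x4A, slot 9 ⇒ 0x4E007 (P1/RW1/US1/PS0)
  lvl2: tbl 0x4E, slot 4 ⇒ 0x4F007 (P1/RW1/US1/PS0)
  lvl3: tbl 0x4F, slot 9 ⇒ 0x50007 (P1/RW1/US1/PS0)
  ⇒ phys 0x508D8  [4 reads]

Access #0 PA: 0x44137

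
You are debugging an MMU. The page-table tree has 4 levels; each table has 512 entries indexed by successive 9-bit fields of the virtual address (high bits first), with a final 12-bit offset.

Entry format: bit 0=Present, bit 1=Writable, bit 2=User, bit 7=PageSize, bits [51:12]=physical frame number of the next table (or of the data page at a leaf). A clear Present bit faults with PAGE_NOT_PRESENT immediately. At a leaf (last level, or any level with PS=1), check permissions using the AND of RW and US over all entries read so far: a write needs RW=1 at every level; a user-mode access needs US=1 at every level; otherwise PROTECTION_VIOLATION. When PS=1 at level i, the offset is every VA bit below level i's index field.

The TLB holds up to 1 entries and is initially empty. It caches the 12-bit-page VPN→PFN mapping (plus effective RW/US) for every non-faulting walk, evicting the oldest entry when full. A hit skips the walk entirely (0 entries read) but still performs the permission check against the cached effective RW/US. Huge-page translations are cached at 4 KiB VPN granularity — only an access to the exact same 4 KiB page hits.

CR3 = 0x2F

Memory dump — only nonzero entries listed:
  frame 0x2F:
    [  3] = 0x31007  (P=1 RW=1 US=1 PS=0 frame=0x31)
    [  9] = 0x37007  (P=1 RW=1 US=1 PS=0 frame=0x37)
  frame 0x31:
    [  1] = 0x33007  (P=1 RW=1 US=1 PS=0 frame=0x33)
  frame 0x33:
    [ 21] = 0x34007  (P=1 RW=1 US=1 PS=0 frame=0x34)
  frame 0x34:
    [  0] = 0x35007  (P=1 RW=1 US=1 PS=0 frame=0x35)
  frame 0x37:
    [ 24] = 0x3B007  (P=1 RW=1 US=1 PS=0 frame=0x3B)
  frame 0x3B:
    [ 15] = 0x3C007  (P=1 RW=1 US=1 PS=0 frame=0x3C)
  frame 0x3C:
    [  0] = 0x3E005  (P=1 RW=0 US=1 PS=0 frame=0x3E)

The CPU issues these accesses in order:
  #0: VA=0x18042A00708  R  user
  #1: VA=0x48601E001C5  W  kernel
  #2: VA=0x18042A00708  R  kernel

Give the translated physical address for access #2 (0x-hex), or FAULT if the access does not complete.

Walk each access:
#0 VA=0x18042A00708 (r,user):
  L0 @0x2F[3] → 0x31007  P=1,RW=1,US=1,PS=0
  L1 @0x31[1] → 0x33007  P=1,RW=1,US=1,PS=0
  L2 @0x33[21] → 0x34007  P=1,RW=1,US=1,PS=0
  L3 @0x34[0] → 0x35007  P=1,RW=1,US=1,PS=0
  ✓ 0x35708  — 4 lookups
#1 VA=0x48601E001C5 (w,kernel):
  L0 @0x2F[9] → 0x37007  P=1,RW=1,US=1,PS=0
  L1 @0x37[24] → 0x3B007  P=1,RW=1,US=1,PS=0
  L2 @0x3B[15] → 0x3C007  P=1,RW=1,US=1,PS=0
  L3 @0x3C[0] → 0x3E005  P=1,RW=0,US=1,PS=0
  ✗ PROTECTION_VIOLATION  [4 reads]
#2 VA=0x18042A00708 (r,kernel):
  TLB hit vpn=0x18042A00 → PA=0x35708

Access #2 PA: 0x35708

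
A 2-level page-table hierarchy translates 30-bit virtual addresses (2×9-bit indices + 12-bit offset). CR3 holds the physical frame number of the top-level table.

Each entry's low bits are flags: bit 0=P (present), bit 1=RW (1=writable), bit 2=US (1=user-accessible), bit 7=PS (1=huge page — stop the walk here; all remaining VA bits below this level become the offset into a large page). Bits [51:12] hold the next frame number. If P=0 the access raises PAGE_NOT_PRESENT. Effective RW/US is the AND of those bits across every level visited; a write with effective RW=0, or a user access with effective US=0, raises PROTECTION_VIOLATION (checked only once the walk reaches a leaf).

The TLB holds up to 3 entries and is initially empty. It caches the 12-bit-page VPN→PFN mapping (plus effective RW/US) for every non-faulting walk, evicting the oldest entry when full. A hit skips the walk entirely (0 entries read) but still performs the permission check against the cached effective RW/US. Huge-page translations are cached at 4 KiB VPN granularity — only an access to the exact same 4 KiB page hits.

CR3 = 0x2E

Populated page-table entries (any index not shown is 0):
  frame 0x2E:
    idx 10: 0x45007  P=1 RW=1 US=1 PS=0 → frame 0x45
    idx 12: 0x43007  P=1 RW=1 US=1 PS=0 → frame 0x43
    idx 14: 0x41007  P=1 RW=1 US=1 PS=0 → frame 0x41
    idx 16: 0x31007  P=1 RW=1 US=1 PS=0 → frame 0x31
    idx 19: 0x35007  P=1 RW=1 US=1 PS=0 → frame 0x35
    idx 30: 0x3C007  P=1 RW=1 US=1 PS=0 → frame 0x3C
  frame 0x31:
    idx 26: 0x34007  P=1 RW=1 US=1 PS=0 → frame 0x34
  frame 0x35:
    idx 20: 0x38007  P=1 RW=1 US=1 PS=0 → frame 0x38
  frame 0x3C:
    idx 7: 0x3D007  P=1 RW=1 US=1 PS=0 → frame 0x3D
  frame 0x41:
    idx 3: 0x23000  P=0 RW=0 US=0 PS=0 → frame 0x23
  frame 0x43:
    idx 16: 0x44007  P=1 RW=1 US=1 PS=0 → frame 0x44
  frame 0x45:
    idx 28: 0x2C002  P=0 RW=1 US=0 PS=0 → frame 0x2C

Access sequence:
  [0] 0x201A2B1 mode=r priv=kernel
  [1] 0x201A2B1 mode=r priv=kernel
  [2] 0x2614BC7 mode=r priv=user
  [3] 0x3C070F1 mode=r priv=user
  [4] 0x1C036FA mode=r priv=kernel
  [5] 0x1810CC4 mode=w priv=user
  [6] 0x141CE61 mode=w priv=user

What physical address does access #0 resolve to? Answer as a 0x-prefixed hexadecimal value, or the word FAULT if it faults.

Trace:
#0 VA=0x201A2B1 (r,kernel):
  L0: frame=0x2E idx=16 entry=0x31007 [P=1 RW=1 US=1 PS=0]
  L1: frame=0x31 idx=26 entry=0x34007 [P=1 RW=1 US=1 PS=0]
  → PA=0x342B1  (2 entries read)
#1 VA=0x201A2B1 (r,kernel):
  TLB hit vpn=0x201A → PA=0x342B1
#2 VA=0x2614BC7 (r,user):
  L0: frame=0x2E idx=19 entry=0x35007 [P=1 RW=1 US=1 PS=0]
  L1: frame=0x35 idx=20 entry=0x38007 [P=1 RW=1 US=1 PS=0]
  → PA=0x38BC7  (2 entries read)
#3 VA=0x3C070F1 (r,user):
  L0: frame=0x2E idx=30 entry=0x3C007 [P=1 RW=1 US=1 PS=0]
  L1: frame=0x3C idx=7 entry=0x3D007 [P=1 RW=1 US=1 PS=0]
  → PA=0x3D0F1  (2 entries read)
#4 VA=0x1C036FA (r,kernel):
  L0: frame=0x2E idx=14 entry=0x41007 [P=1 RW=1 US=1 PS=0]
  L1: frame=0x41 idx=3 entry=0x23000 [P=0 RW=0 US=0 PS=0]
  ⇒ fault: PAGE_NOT_PRESENT  — 2 lookups
#5 VA=0x1810CC4 (w,user):
  L0: frame=0x2E idx=12 entry=0x43007 [P=1 RW=1 US=1 PS=0]
  L1: frame=0x43 idx=16 entry=0x44007 [P=1 RW=1 US=1 PS=0]
  → PA=0x44CC4  (2 entries read)
#6 VA=0x141CE61 (w,user):
  L0: frame=0x2E idx=10 entry=0x45007 [P=1 RW=1 US=1 PS=0]
  L1: frame=0x45 idx=28 entry=0x2C002 [P=0 RW=1 US=0 PS=0]
  ⇒ fault: PAGE_NOT_PRESENT  — 2 lookups

Access #0 PA: 0x342B1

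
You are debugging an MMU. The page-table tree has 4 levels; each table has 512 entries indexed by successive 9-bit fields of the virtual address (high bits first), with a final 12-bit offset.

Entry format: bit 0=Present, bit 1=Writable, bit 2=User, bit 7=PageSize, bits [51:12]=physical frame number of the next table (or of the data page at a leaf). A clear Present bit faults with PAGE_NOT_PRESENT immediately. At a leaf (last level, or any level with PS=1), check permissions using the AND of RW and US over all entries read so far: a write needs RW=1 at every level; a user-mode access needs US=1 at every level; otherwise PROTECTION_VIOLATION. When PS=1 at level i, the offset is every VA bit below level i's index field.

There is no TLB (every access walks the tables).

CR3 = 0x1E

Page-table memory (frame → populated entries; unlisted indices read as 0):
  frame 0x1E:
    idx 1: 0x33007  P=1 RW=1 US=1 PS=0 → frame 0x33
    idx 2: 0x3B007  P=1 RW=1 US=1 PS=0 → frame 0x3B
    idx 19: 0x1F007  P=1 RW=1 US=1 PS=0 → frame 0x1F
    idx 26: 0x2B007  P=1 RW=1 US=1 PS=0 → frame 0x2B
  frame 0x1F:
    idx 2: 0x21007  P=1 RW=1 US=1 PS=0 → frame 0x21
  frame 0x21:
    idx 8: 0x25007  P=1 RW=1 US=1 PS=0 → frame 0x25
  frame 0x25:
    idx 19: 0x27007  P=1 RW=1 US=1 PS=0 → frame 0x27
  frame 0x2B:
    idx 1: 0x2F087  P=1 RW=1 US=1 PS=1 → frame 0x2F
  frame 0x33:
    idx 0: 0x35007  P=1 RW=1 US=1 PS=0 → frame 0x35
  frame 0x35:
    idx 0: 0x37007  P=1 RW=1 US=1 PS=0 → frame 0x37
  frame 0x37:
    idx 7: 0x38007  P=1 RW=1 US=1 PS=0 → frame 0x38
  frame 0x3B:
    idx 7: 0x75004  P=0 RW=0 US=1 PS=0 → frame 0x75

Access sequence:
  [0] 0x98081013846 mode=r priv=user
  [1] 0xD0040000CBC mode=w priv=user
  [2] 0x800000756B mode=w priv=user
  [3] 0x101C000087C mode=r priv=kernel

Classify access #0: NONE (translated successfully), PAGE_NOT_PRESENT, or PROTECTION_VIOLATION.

Per-access translation:
#0 VA=0x98081013846 (r,user):
  L0 @0x1E[19] → 0x1F007  P=1,RW=1,US=1,PS=0
  L1 @0x1F[2] → 0x21007  P=1,RW=1,US=1,PS=0
  L2 @0x21[8] → 0x25007  P=1,RW=1,US=1,PS=0
  L3 @0x25[19] → 0x27007  P=1,RW=1,US=1,PS=0
  → PA=0x27846  (4 entries read)
#1 VA=0xD0040000CBC (w,user):
  L0 @0x1E[26] → 0x2B007  P=1,RW=1,US=1,PS=0
  L1 @0x2B[1] → 0x2F087  P=1,RW=1,US=1,PS=1
  → PA=0x2FCBC (huge @L1)  (2 entries read)
#2 VA=0x800000756B (w,user):
  L0 @0x1E[1] → 0x33007  P=1,RW=1,US=1,PS=0
  L1 @0x33[0] → 0x35007  P=1,RW=1,US=1,PS=0
  L2 @0x35[0] → 0x37007  P=1,RW=1,US=1,PS=0
  L3 @0x37[7] → 0x38007  P=1,RW=1,US=1,PS=0
  → PA=0x3856B  (4 entries read)
#3 VA=0x101C000087C (r,kernel):
  L0 @0x1E[2] → 0x3B007  P=1,RW=1,US=1,PS=0
  L1 @0x3B[7] → 0x75004  P=0,RW=0,US=1,PS=0
  ⇒ fault: PAGE_NOT_PRESENT  — 2 lookups

Access #0 fault: NONE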